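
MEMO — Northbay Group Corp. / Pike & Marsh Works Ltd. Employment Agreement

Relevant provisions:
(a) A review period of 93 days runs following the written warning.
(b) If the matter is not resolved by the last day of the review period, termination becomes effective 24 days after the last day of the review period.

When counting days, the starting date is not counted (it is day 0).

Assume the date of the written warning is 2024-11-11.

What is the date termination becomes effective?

2025-03-08

Adding 93 calendar days to 2024-11-11 gives 2025-02-12, which is the last day of the review period.
The date termination becomes effective: 2025-02-12 + 24 days = 2025-03-08.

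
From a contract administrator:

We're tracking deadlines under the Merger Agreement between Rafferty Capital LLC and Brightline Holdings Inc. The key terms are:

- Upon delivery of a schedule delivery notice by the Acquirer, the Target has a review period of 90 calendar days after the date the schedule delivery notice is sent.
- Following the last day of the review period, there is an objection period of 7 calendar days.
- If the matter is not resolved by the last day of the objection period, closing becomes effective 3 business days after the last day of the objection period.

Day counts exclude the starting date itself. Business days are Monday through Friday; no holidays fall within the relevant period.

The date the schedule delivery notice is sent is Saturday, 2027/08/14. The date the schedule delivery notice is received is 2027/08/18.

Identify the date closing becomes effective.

2027/11/24

Adding 90 calendar days to 2027/08/14 gives 2027/11/12, which is the last day of the review period.
The last day of the objection period: 2027/11/12 + 7 days = 2027/11/19.
The date closing becomes effective: 3 business days after Friday, 2027/11/19, skipping weekends — Nov 22, Nov 23, Nov 24 — lands on Wednesday, 2027/11/24.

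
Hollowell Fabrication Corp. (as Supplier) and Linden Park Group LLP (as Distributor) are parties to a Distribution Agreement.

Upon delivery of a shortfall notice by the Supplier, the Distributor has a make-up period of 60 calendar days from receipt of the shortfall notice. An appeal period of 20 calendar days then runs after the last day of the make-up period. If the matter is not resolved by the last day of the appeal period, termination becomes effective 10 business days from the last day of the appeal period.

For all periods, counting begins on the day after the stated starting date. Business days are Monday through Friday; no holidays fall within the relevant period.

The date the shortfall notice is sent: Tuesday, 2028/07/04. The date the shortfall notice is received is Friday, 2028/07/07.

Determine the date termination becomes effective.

2028/10/09

Adding 60 calendar days to 2028/07/07 gives 2028/09/05, which is the last day of the make-up period.
Adding 20 calendar days to 2028/09/05 gives 2028/09/25, which is the last day of the appeal period.
The date termination becomes effective: 10 business days after Monday, 2028/09/25, skipping weekends — Sep 26, Sep 27, Sep 28, Sep 29, Oct 2, Oct 3, Oct 4, Oct 5, Oct 6, Oct 9 — lands on Monday, 2028/10/09.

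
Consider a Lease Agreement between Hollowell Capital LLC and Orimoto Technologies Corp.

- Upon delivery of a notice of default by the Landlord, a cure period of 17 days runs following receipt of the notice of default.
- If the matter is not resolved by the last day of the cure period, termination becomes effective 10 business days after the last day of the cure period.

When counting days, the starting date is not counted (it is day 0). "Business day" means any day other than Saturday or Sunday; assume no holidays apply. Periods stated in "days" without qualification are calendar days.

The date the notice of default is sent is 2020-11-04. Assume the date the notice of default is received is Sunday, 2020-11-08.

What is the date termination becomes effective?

2020-12-09

Adding 17 calendar days to 2020-11-08 gives 2020-11-25, which is the last day of the cure period.
The date termination becomes effective: 10 business days after Wednesday, 2020-11-25, skipping weekends — Nov 26, Nov 27, Nov 30, Dec 1, Dec 2, Dec 3, Dec 4, Dec 7, Dec 8, Dec 9 — lands on Wednesday, 2020-12-09.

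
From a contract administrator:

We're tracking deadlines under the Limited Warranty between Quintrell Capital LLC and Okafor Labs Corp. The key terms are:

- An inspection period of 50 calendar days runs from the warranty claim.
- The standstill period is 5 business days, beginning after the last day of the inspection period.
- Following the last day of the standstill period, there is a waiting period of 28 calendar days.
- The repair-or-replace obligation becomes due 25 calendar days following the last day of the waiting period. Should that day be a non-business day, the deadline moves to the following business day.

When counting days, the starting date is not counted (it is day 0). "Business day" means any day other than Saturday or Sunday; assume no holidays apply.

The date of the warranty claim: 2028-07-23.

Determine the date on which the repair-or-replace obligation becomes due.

Adding 50 calendar days to 2028-07-23 gives 2028-09-11, which is the last day of the inspection period.
The last day of the standstill period: 5 business days after Monday, 2028-09-11, skipping weekends — Sep 12, Sep 13, Sep 14, Sep 15, Sep 18 — lands on Monday, 2028-09-18.
The last day of the waiting period: 28 calendar days after 2028-09-18 is 2028-10-16.
The date on which the repair-or-replace obligation becomes due: 25 calendar days after 2028-10-16 is 2028-11-10. 2028-11-10 is a Friday, so no roll-forward applies.

2028-11-10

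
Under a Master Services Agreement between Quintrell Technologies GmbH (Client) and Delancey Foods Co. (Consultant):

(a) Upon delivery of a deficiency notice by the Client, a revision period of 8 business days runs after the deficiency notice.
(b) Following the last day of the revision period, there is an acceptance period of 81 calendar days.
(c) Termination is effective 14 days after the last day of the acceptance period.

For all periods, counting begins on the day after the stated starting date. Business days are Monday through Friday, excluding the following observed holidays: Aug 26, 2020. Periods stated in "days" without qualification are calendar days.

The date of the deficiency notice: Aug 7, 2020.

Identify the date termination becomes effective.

Nov 22, 2020

The last day of the revision period: 8 business days after Friday, Aug 7, 2020, skipping weekends — Aug 10, Aug 11, Aug 12, Aug 13, Aug 14, Aug 17, Aug 18, Aug 19 — lands on Wednesday, Aug 19, 2020.
The last day of the acceptance period: 81 calendar days after Aug 19, 2020 is Nov 8, 2020.
Adding 14 calendar days to Nov 8, 2020 gives Nov 22, 2020, which is the date termination becomes effective.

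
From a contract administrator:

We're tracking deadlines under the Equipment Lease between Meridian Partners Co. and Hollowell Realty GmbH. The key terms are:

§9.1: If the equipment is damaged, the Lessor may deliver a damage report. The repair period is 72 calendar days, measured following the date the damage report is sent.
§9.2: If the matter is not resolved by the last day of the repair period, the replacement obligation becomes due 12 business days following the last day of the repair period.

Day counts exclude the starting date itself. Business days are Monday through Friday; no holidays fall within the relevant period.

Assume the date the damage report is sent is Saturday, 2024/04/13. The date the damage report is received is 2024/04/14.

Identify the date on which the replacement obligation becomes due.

Adding 72 calendar days to 2024/04/13 gives 2024/06/24, which is the last day of the repair period.
The date on which the replacement obligation becomes due: counting 12 business days from Monday, 2024/06/24 (Jun 25, Jun 26, Jun 27, Jun 28, …, Jul 8, Jul 9, Jul 10, skipping weekends) reaches Wednesday, 2024/07/10.

2024/07/10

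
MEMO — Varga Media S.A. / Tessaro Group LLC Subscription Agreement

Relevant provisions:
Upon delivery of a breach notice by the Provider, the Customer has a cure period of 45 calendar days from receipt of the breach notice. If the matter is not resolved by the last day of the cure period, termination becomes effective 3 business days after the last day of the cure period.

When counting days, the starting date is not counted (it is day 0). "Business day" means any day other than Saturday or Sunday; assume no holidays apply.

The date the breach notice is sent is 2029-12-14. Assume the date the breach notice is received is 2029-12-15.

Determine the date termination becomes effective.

Adding 45 calendar days to 2029-12-15 gives 2030-01-29, which is the last day of the cure period.
The date termination becomes effective: 3 business days after Tuesday, 2030-01-29, skipping weekends — Jan 30, Jan 31, Feb 1 — lands on Friday, 2030-02-01.

2030-02-01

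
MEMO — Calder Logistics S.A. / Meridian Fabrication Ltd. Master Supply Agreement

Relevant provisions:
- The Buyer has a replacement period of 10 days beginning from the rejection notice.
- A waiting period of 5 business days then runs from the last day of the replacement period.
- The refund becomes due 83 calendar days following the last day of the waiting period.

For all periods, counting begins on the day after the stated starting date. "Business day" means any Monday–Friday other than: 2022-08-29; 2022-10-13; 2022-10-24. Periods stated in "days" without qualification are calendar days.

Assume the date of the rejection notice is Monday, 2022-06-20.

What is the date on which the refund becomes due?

The last day of the replacement period: 2022-06-20 + 10 days = 2022-06-30.
From Thursday, 2022-06-30, 5 business days (Jul 1, Jul 4, Jul 5, Jul 6, Jul 7, skipping weekends) brings us to Thursday, 2022-07-07, which is the last day of the waiting period.
The date on which the refund becomes due: 83 calendar days after 2022-07-07 is 2022-09-28.

2022-09-28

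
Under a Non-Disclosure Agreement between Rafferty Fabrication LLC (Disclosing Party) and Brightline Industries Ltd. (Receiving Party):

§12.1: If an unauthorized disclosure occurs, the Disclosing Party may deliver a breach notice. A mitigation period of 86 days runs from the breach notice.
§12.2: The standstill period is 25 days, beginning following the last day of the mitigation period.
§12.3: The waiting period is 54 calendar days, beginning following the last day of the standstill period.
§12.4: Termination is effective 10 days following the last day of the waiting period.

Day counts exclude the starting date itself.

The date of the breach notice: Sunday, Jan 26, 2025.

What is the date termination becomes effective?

Jul 20, 2025

The last day of the mitigation period: 86 calendar days after Jan 26, 2025 is Apr 22, 2025.
The last day of the standstill period: 25 calendar days after Apr 22, 2025 is May 17, 2025.
The last day of the waiting period: 54 calendar days after May 17, 2025 is Jul 10, 2025.
The date termination becomes effective: Jul 10, 2025 + 10 days = Jul 20, 2025.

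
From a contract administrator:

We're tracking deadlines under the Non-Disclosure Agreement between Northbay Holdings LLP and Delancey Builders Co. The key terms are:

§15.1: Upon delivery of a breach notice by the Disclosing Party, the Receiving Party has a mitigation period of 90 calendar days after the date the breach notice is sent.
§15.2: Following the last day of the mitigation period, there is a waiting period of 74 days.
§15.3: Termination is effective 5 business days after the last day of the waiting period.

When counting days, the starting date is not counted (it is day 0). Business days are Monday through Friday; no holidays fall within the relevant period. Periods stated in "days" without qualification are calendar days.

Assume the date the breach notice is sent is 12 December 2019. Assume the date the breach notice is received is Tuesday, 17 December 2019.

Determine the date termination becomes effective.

29 May 2020

The last day of the mitigation period: 90 calendar days after 12 December 2019 is 11 March 2020.
The last day of the waiting period: 74 calendar days after 11 March 2020 is 24 May 2020.
The date termination becomes effective: counting 5 business days from Sunday, 24 May 2020 (May 25, May 26, May 27, May 28, May 29, skipping weekends) reaches Friday, 29 May 2020.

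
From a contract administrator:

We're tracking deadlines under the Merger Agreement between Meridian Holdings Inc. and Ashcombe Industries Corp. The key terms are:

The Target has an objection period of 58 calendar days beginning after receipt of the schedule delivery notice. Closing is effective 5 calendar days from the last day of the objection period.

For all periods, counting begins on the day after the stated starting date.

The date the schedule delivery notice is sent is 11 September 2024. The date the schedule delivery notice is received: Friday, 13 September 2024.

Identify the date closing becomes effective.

The last day of the objection period: 13 September 2024 + 58 days = 10 November 2024.
The date closing becomes effective: 10 November 2024 + 5 days = 15 November 2024.

15 November 2024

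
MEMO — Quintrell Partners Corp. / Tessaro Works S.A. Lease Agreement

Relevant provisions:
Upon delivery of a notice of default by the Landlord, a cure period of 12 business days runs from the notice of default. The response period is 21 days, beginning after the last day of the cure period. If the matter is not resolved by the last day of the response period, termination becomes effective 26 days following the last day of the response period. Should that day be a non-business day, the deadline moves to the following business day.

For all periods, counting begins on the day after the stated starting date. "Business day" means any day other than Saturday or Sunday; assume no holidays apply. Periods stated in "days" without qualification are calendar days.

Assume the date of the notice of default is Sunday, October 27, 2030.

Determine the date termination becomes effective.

December 30, 2030

From Sunday, October 27, 2030, 12 business days (Oct 28, Oct 29, Oct 30, Oct 31, …, Nov 8, Nov 11, Nov 12, skipping weekends) brings us to Tuesday, November 12, 2030, which is the last day of the cure period.
The last day of the response period: 21 calendar days after November 12, 2030 is December 3, 2030.
Adding 26 calendar days to December 3, 2030 gives December 29, 2030, which is the date termination becomes effective. That falls on a Sunday, so it rolls to the next business day, Monday, December 30, 2030.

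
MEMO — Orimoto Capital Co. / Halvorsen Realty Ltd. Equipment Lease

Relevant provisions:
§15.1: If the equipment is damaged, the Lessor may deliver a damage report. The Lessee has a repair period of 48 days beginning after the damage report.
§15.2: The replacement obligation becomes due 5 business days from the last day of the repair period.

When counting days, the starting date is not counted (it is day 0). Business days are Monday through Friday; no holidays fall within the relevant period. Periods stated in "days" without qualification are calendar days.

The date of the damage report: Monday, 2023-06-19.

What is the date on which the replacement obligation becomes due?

The last day of the repair period: 48 calendar days after 2023-06-19 is 2023-08-06.
The date on which the replacement obligation becomes due: 5 business days after Sunday, 2023-08-06, skipping weekends — Aug 7, Aug 8, Aug 9, Aug 10, Aug 11 — lands on Friday, 2023-08-11.

2023-08-11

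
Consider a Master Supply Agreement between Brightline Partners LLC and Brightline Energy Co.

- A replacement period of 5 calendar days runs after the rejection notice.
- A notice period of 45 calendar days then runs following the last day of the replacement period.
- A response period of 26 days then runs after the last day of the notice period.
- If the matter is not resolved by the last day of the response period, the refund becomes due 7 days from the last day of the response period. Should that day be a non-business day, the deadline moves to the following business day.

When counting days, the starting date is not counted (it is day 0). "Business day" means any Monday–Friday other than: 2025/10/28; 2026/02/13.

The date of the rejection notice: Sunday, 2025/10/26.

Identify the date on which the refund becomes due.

Adding 5 calendar days to 2025/10/26 gives 2025/10/31, which is the last day of the replacement period.
The last day of the notice period: 45 calendar days after 2025/10/31 is 2025/12/15.
The last day of the response period: 26 calendar days after 2025/12/15 is 2026/01/10.
Adding 7 calendar days to 2026/01/10 gives 2026/01/17, which is the date on which the refund becomes due. That falls on a Saturday, so it rolls to the next business day, Monday, 2026/01/19.

2026/01/19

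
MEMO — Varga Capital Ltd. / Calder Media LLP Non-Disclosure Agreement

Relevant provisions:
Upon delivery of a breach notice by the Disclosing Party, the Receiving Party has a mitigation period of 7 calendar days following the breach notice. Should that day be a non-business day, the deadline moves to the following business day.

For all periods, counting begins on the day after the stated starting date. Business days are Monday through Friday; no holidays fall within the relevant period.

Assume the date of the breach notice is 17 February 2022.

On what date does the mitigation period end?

The last day of the mitigation period: 7 calendar days after 17 February 2022 is 24 February 2022. 24 February 2022 is a Thursday, so no roll-forward applies.

24 February 2022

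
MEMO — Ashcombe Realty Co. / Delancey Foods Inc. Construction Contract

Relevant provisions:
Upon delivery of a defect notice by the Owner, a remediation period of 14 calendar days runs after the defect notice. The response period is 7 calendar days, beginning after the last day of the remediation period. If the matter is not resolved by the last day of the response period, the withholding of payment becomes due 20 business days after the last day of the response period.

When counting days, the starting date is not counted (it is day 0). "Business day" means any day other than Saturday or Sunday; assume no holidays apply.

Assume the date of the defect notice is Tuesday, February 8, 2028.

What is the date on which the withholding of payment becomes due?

The last day of the remediation period: 14 calendar days after February 8, 2028 is February 22, 2028.
The last day of the response period: 7 calendar days after February 22, 2028 is February 29, 2028.
The date on which the withholding of payment becomes due: 20 business days after Tuesday, February 29, 2028, skipping weekends — Mar 1, Mar 2, Mar 3, Mar 6, …, Mar 24, Mar 27, Mar 28 — lands on Tuesday, March 28, 2028.

March 28, 2028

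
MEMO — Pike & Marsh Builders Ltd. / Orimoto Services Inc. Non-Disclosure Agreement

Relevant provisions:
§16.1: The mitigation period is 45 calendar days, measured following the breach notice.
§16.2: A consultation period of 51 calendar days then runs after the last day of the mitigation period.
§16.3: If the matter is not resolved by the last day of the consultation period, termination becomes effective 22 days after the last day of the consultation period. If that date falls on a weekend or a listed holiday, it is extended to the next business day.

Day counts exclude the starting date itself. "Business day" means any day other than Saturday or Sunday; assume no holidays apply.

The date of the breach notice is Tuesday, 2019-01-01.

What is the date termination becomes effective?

2019-04-29

The last day of the mitigation period: 2019-01-01 + 45 days = 2019-02-15.
Adding 51 calendar days to 2019-02-15 gives 2019-04-07, which is the last day of the consultation period.
The date termination becomes effective: 2019-04-07 + 22 days = 2019-04-29. 2019-04-29 is a Monday, so no roll-forward applies.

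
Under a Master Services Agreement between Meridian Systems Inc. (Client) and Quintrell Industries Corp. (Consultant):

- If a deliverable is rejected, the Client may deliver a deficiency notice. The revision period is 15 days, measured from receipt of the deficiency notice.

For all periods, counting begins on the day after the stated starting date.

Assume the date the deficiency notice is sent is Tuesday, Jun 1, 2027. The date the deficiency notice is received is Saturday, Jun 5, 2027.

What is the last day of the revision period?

Adding 15 calendar days to Jun 5, 2027 gives Jun 20, 2027, which is the last day of the revision period.

Jun 20, 2027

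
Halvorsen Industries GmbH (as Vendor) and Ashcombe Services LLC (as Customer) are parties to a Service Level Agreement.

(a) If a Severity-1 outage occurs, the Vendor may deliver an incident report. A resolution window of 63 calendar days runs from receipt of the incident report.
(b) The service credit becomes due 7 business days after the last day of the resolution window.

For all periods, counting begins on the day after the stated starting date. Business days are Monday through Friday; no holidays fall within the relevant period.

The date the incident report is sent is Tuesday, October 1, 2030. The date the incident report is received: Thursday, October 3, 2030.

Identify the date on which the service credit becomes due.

Adding 63 calendar days to October 3, 2030 gives December 5, 2030, which is the last day of the resolution window.
The date on which the service credit becomes due: counting 7 business days from Thursday, December 5, 2030 (Dec 6, Dec 9, Dec 10, Dec 11, Dec 12, Dec 13, Dec 16, skipping weekends) reaches Monday, December 16, 2030.

December 16, 2030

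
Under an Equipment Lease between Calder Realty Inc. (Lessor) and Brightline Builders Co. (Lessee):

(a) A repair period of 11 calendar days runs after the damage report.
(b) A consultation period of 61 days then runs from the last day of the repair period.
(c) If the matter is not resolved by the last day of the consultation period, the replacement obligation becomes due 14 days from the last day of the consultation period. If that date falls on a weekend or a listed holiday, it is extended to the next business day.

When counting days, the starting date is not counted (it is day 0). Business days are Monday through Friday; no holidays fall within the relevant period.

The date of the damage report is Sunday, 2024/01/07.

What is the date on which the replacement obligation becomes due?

2024/04/02

The last day of the repair period: 2024/01/07 + 11 days = 2024/01/18.
The last day of the consultation period: 2024/01/18 + 61 days = 2024/03/19.
The date on which the replacement obligation becomes due: 14 calendar days after 2024/03/19 is 2024/04/02. 2024/04/02 is a Tuesday, so no roll-forward applies.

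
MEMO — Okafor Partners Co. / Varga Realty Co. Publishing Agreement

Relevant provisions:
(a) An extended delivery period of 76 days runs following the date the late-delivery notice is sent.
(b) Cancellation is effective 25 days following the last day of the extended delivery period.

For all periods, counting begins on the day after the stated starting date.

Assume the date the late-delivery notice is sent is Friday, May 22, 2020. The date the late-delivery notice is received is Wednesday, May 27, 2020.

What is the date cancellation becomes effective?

The last day of the extended delivery period: May 22, 2020 + 76 days = August 6, 2020.
The date cancellation becomes effective: 25 calendar days after August 6, 2020 is August 31, 2020.

August 31, 2020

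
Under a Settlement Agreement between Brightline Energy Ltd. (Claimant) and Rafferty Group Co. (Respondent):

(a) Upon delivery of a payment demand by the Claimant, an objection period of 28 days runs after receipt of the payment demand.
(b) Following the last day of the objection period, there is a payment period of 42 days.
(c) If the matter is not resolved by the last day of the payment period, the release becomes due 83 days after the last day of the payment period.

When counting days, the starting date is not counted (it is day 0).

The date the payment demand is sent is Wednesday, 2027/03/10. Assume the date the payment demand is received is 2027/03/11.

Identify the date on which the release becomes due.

The last day of the objection period: 28 calendar days after 2027/03/11 is 2027/04/08.
The last day of the payment period: 2027/04/08 + 42 days = 2027/05/20.
Adding 83 calendar days to 2027/05/20 gives 2027/08/11, which is the date on which the release becomes due.

2027/08/11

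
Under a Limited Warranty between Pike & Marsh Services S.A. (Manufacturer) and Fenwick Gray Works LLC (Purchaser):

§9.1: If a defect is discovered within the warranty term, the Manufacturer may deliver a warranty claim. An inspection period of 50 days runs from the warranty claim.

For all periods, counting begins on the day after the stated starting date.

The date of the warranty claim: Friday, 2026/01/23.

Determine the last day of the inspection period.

2026/03/14

The last day of the inspection period: 2026/01/23 + 50 days = 2026/03/14.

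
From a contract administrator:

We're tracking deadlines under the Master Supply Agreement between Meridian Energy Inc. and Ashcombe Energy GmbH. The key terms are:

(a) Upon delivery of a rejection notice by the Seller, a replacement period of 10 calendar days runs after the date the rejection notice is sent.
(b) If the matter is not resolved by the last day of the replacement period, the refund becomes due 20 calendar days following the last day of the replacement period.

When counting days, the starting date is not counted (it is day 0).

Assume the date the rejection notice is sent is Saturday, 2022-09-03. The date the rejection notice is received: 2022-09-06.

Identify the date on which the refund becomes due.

Adding 10 calendar days to 2022-09-03 gives 2022-09-13, which is the last day of the replacement period.
The date on which the refund becomes due: 2022-09-13 + 20 days = 2022-10-03.

2022-10-03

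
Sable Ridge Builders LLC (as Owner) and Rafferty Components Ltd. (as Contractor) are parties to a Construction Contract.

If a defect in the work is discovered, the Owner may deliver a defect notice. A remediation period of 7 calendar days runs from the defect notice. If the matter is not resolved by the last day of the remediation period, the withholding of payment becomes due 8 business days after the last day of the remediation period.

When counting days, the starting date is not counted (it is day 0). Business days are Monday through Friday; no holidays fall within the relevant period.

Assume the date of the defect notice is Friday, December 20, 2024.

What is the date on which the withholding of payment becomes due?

January 8, 2025

The last day of the remediation period: 7 calendar days after December 20, 2024 is December 27, 2024.
The date on which the withholding of payment becomes due: 8 business days after Friday, December 27, 2024, skipping weekends — Dec 30, Dec 31, Jan 1, Jan 2, Jan 3, Jan 6, Jan 7, Jan 8 — lands on Wednesday, January 8, 2025.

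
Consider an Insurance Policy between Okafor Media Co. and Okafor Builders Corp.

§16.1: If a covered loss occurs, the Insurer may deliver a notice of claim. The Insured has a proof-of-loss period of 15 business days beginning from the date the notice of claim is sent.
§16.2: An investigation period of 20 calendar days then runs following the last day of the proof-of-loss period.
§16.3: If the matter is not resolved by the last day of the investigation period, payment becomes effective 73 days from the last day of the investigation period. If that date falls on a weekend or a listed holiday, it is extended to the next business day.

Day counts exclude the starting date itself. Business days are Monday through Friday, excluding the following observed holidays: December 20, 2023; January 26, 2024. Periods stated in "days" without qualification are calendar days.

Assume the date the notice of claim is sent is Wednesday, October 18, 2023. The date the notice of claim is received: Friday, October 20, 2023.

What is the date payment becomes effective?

February 9, 2024

The last day of the proof-of-loss period: 15 business days after Wednesday, October 18, 2023, skipping weekends — Oct 19, Oct 20, Oct 23, Oct 24, …, Nov 6, Nov 7, Nov 8 — lands on Wednesday, November 8, 2023.
The last day of the investigation period: November 8, 2023 + 20 days = November 28, 2023.
The date payment becomes effective: 73 calendar days after November 28, 2023 is February 9, 2024. February 9, 2024 is a Friday and is not a listed holiday, so no roll-forward applies.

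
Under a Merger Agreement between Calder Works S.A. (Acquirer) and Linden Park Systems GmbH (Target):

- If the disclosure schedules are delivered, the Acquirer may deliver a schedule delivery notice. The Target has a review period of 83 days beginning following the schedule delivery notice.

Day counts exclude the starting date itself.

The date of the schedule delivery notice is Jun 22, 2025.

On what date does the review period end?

Adding 83 calendar days to Jun 22, 2025 gives Sep 13, 2025, which is the last day of the review period.

Sep 13, 2025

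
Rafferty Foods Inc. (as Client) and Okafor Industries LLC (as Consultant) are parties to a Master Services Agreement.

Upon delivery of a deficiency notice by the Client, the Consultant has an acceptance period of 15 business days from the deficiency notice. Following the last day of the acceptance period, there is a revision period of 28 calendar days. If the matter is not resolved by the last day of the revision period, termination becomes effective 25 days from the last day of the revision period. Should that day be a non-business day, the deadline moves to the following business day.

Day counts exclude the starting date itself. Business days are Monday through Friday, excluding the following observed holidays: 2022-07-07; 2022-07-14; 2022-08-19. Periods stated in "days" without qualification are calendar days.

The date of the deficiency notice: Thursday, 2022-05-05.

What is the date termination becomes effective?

The last day of the acceptance period: counting 15 business days from Thursday, 2022-05-05 (May 6, May 9, May 10, May 11, …, May 24, May 25, May 26, skipping weekends) reaches Thursday, 2022-05-26.
Adding 28 calendar days to 2022-05-26 gives 2022-06-23, which is the last day of the revision period.
Adding 25 calendar days to 2022-06-23 gives 2022-07-18, which is the date termination becomes effective. 2022-07-18 is a Monday and is not a listed holiday, so no roll-forward applies.

2022-07-18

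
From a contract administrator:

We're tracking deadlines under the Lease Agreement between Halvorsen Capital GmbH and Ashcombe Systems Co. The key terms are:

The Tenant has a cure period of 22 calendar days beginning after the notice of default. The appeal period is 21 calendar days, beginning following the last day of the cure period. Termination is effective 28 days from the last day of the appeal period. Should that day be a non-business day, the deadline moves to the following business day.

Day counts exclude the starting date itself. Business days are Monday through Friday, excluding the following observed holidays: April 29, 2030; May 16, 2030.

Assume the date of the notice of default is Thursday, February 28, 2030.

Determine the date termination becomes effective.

The last day of the cure period: 22 calendar days after February 28, 2030 is March 22, 2030.
Adding 21 calendar days to March 22, 2030 gives April 12, 2030, which is the last day of the appeal period.
The date termination becomes effective: April 12, 2030 + 28 days = May 10, 2030. May 10, 2030 is a Friday and is not a listed holiday, so no roll-forward applies.

May 10, 2030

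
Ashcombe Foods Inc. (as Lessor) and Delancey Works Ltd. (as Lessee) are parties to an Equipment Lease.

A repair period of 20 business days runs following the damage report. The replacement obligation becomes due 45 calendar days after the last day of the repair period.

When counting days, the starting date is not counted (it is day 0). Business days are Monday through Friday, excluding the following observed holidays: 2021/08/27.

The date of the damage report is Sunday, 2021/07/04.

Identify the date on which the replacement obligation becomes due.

2021/09/13

The last day of the repair period: 20 business days after Sunday, 2021/07/04, skipping weekends — Jul 5, Jul 6, Jul 7, Jul 8, …, Jul 28, Jul 29, Jul 30 — lands on Friday, 2021/07/30.
Adding 45 calendar days to 2021/07/30 gives 2021/09/13, which is the date on which the replacement obligation becomes due.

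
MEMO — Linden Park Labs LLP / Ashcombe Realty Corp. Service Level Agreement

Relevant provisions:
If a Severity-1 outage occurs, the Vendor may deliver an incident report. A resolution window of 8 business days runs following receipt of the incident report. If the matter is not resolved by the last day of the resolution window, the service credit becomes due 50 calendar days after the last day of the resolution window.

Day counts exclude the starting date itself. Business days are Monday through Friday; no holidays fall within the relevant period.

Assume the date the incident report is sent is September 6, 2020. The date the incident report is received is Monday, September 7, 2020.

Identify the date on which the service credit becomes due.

The last day of the resolution window: counting 8 business days from Monday, September 7, 2020 (Sep 8, Sep 9, Sep 10, Sep 11, Sep 14, Sep 15, Sep 16, Sep 17, skipping weekends) reaches Thursday, September 17, 2020.
The date on which the service credit becomes due: 50 calendar days after September 17, 2020 is November 6, 2020.

November 6, 2020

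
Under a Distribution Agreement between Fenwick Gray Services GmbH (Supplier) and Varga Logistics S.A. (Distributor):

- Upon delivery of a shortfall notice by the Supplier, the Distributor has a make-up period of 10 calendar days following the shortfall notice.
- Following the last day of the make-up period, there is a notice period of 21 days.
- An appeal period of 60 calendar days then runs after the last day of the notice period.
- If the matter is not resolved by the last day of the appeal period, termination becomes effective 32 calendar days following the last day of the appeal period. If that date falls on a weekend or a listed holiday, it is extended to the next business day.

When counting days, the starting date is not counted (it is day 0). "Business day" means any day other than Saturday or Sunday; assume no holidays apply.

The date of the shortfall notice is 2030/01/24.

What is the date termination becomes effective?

2030/05/27

The last day of the make-up period: 10 calendar days after 2030/01/24 is 2030/02/03.
The last day of the notice period: 2030/02/03 + 21 days = 2030/02/24.
The last day of the appeal period: 2030/02/24 + 60 days = 2030/04/25.
The date termination becomes effective: 2030/04/25 + 32 days = 2030/05/27. 2030/05/27 is a Monday, so no roll-forward applies.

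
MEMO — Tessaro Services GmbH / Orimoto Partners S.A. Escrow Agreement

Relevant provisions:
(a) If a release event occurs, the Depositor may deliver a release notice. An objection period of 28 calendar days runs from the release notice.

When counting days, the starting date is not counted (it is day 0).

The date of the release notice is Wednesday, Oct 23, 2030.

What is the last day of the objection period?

Nov 20, 2030

The last day of the objection period: 28 calendar days after Oct 23, 2030 is Nov 20, 2030.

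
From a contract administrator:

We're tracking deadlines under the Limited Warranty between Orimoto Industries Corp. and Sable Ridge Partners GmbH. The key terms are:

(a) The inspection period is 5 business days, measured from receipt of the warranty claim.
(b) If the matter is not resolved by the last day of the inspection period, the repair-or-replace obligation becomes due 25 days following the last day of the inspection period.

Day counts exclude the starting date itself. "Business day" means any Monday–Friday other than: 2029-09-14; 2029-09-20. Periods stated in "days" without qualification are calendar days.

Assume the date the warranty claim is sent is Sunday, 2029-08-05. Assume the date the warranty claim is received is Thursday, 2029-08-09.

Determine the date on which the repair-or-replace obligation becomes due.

The last day of the inspection period: counting 5 business days from Thursday, 2029-08-09 (Aug 10, Aug 13, Aug 14, Aug 15, Aug 16, skipping weekends) reaches Thursday, 2029-08-16.
The date on which the repair-or-replace obligation becomes due: 25 calendar days after 2029-08-16 is 2029-09-10.

2029-09-10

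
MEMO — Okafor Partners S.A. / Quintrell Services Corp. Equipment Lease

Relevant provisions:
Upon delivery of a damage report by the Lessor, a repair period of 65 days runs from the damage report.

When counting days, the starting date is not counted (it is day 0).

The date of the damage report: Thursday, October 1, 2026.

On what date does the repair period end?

December 5, 2026

The last day of the repair period: 65 calendar days after October 1, 2026 is December 5, 2026.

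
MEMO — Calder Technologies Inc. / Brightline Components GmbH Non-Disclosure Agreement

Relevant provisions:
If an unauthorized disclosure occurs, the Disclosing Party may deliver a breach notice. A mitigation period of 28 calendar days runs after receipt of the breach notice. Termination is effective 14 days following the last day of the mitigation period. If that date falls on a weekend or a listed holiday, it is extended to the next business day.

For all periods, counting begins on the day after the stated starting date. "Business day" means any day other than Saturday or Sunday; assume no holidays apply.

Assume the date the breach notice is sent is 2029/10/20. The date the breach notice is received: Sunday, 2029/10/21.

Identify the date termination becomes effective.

Adding 28 calendar days to 2029/10/21 gives 2029/11/18, which is the last day of the mitigation period.
Adding 14 calendar days to 2029/11/18 gives 2029/12/02, which is the date termination becomes effective. That falls on a Sunday, so it rolls to the next business day, Monday, 2029/12/03.

2029/12/03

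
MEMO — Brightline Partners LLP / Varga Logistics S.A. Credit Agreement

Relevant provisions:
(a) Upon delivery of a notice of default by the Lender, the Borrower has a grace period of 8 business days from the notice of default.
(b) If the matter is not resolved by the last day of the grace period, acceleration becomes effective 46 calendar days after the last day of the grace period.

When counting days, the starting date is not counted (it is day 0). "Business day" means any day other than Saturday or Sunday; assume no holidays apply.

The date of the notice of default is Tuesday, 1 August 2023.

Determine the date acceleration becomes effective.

26 September 2023

The last day of the grace period: counting 8 business days from Tuesday, 1 August 2023 (Aug 2, Aug 3, Aug 4, Aug 7, Aug 8, Aug 9, Aug 10, Aug 11, skipping weekends) reaches Friday, 11 August 2023.
The date acceleration becomes effective: 11 August 2023 + 46 days = 26 September 2023.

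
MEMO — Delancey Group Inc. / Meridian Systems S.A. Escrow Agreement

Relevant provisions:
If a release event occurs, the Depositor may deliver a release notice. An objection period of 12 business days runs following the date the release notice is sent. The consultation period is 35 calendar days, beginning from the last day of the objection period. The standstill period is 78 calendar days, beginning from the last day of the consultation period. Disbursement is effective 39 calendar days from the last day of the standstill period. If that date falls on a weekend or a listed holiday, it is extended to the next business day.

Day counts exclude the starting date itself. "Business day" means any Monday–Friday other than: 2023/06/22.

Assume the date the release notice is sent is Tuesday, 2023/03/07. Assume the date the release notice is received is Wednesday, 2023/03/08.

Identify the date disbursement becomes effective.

From Tuesday, 2023/03/07, 12 business days (Mar 8, Mar 9, Mar 10, Mar 13, …, Mar 21, Mar 22, Mar 23, skipping weekends) brings us to Thursday, 2023/03/23, which is the last day of the objection period.
The last day of the consultation period: 2023/03/23 + 35 days = 2023/04/27.
The last day of the standstill period: 78 calendar days after 2023/04/27 is 2023/07/14.
Adding 39 calendar days to 2023/07/14 gives 2023/08/22, which is the date disbursement becomes effective. 2023/08/22 is a Tuesday and is not a listed holiday, so no roll-forward applies.

2023/08/22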